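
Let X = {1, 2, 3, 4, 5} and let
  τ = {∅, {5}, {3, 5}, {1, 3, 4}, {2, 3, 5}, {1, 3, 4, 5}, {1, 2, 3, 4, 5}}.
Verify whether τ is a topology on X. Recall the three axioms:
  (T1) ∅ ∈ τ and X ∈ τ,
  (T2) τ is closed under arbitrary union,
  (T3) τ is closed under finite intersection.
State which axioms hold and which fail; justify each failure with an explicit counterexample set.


τ is NOT a topology on X.

Axiom (T1): ∅ ∈ τ? Yes; X ∈ τ? Yes.
Axiom (T2/T3): check pairwise unions and intersections of members of τ.
Counterexample for (T3): {3, 5} ∩ {1, 3, 4} = {3} ∉ τ. Therefore τ is NOT a topology.


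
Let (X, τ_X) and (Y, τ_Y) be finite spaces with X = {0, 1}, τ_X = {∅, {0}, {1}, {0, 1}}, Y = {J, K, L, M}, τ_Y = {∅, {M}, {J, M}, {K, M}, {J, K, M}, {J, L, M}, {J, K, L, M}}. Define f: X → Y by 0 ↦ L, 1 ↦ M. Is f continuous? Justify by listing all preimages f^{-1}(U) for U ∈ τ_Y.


f IS continuous.

Compute f^{-1}(U) for each U ∈ τ_Y:
  U = ∅: f^{-1}(U) = ∅ ∈ τ_X ✓.
  U = {M}: f^{-1}(U) = {1} ∈ τ_X ✓.
  U = {J, M}: f^{-1}(U) = {1} ∈ τ_X ✓.
  U = {K, M}: f^{-1}(U) = {1} ∈ τ_X ✓.
  U = {J, K, M}: f^{-1}(U) = {1} ∈ τ_X ✓.
  U = {J, L, M}: f^{-1}(U) = {0, 1} ∈ τ_X ✓.
  U = {J, K, L, M}: f^{-1}(U) = {0, 1} ∈ τ_X ✓.
Every preimage lies in τ_X, so f IS continuous.


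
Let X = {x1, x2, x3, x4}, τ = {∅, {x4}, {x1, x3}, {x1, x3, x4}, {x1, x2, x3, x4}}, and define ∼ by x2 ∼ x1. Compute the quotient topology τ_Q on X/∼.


X/∼ = {[x1=x2], [x3], [x4]}; |τ_Q| = 3.

Equivalence classes: [x1=x2], [x3], [x4].
Quotient map π: X → X/∼ sends x1 ↦ [x1=x2], x2 ↦ [x1=x2], x3 ↦ [x3], x4 ↦ [x4].
For each subset V ⊆ X/∼, compute π^{-1}(V) ⊆ X and check whether π^{-1}(V) ∈ τ. V is open in τ_Q iff π^{-1}(V) ∈ τ.
  V = {}: π^{-1}(V) = ∅ ∈ τ ✓.
  V = {[x1=x2]}: π^{-1}(V) = {x1, x2} ∉ τ ✗.
  V = {[x3]}: π^{-1}(V) = {x3} ∉ τ ✗.
  V = {[x1=x2], [x3]}: π^{-1}(V) = {x1, x2, x3} ∉ τ ✗.
  V = {[x4]}: π^{-1}(V) = {x4} ∈ τ ✓.
  V = {[x1=x2], [x4]}: π^{-1}(V) = {x1, x2, x4} ∉ τ ✗.
  V = {[x3], [x4]}: π^{-1}(V) = {x3, x4} ∉ τ ✗.
  V = {[x1=x2], [x3], [x4]}: π^{-1}(V) = {x1, x2, x3, x4} ∈ τ ✓.
Open sets in the quotient: τ_Q = {{}, {[x4]}, {[x1=x2], [x3], [x4]}} (3 elements).


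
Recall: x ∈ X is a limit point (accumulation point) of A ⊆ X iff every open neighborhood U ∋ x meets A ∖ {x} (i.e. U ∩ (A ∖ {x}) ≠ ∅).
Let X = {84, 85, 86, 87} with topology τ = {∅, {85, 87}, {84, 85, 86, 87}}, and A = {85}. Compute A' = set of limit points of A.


A' = {84, 86, 87}

For each x ∈ X, list the open sets U ∈ τ with x ∈ U, then check whether U ∩ (A ∖ {x}) ≠ ∅ for every such U.
  x = 84: opens ∋ x are {84, 85, 86, 87}; each meets A ∖ {84}, so x IS a limit point.
  x = 85: open {85, 87} ∋ x has {85, 87} ∩ (A ∖ {85}) = ∅, so x is NOT a limit point.
  x = 86: opens ∋ x are {84, 85, 86, 87}; each meets A ∖ {86}, so x IS a limit point.
  x = 87: opens ∋ x are {85, 87}, {84, 85, 86, 87}; each meets A ∖ {87}, so x IS a limit point.
Collecting: A' = {84, 86, 87}.


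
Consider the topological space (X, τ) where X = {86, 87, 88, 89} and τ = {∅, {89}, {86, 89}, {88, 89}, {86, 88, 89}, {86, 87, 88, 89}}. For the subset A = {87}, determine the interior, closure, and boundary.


int(A) = ∅, cl(A) = {87}, ∂A = {87}.

Closed sets in (X, τ) are complements of opens:
  closed(X, τ) = {∅, {87}, {86, 87}, {87, 88}, {86, 87, 88}, {86, 87, 88, 89}}.
int(A) = ⋃ {U ∈ τ : U ⊆ A}. Opens contained in A: ∅.
Taking the union of these: int(A) = ∅.
cl(A) = ⋂ {C closed : A ⊆ C}. Closed sets containing A: {87}, {86, 87}, {87, 88}, {86, 87, 88}, {86, 87, 88, 89}.
Intersecting these: cl(A) = {87}.
∂A = cl(A) ∖ int(A) = {87} ∖ ∅ = {87}.


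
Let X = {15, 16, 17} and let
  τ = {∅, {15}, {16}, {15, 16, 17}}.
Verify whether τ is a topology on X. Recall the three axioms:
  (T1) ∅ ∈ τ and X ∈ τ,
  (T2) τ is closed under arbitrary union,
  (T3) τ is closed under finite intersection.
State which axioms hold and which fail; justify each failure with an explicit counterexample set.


τ is NOT a topology on X.

Axiom (T1): ∅ ∈ τ? Yes; X ∈ τ? Yes.
Axiom (T2/T3): check pairwise unions and intersections of members of τ.
Counterexample for (T2): {15} ∪ {16} = {15, 16} ∉ τ. Therefore τ is NOT a topology.


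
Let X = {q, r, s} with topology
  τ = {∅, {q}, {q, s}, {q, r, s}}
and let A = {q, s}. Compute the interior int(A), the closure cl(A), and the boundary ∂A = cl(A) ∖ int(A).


int(A) = {q, s}, cl(A) = {q, r, s}, ∂A = {r}.

Closed sets in (X, τ) are complements of opens:
  closed(X, τ) = {∅, {r}, {r, s}, {q, r, s}}.
int(A) = ⋃ {U ∈ τ : U ⊆ A}. Opens contained in A: ∅, {q}, {q, s}.
Taking the union of these: int(A) = {q, s}.
cl(A) = ⋂ {C closed : A ⊆ C}. Closed sets containing A: {q, r, s}.
Intersecting these: cl(A) = {q, r, s}.
∂A = cl(A) ∖ int(A) = {q, r, s} ∖ {q, s} = {r}.


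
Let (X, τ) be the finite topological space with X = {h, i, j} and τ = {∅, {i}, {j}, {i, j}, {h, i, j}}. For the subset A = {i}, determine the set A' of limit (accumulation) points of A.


A' = {h}

For each x ∈ X, list the open sets U ∈ τ with x ∈ U, then check whether U ∩ (A ∖ {x}) ≠ ∅ for every such U.
  x = h: opens ∋ x are {h, i, j}; each meets A ∖ {h}, so x IS a limit point.
  x = i: open {i} ∋ x has {i} ∩ (A ∖ {i}) = ∅, so x is NOT a limit point.
  x = j: open {j} ∋ x has {j} ∩ (A ∖ {j}) = ∅, so x is NOT a limit point.
Collecting: A' = {h}.


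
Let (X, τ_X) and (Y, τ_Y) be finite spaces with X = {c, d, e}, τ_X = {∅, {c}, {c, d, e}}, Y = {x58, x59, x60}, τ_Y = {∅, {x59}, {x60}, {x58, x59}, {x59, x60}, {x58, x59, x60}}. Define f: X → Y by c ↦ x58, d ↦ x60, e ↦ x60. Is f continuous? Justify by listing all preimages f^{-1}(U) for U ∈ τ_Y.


f is NOT continuous.

Compute f^{-1}(U) for each U ∈ τ_Y:
  U = ∅: f^{-1}(U) = ∅ ∈ τ_X ✓.
  U = {x59}: f^{-1}(U) = ∅ ∈ τ_X ✓.
  U = {x60}: f^{-1}(U) = {d, e} ∉ τ_X ✗.
  U = {x58, x59}: f^{-1}(U) = {c} ∈ τ_X ✓.
  U = {x59, x60}: f^{-1}(U) = {d, e} ∉ τ_X ✗.
  U = {x58, x59, x60}: f^{-1}(U) = {c, d, e} ∈ τ_X ✓.
Found U = {x60} with f^{-1}(U) = {d, e} not in τ_X. Therefore f is NOT continuous.


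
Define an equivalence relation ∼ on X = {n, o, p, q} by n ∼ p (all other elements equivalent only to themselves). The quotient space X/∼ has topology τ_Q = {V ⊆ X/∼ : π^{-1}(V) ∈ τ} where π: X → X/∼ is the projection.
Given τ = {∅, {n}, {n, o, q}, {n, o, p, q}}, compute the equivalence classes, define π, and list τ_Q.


X/∼ = {[n=p], [o], [q]}; |τ_Q| = 2.

Equivalence classes: [n=p], [o], [q].
Quotient map π: X → X/∼ sends n ↦ [n=p], o ↦ [o], p ↦ [n=p], q ↦ [q].
For each subset V ⊆ X/∼, compute π^{-1}(V) ⊆ X and check whether π^{-1}(V) ∈ τ. V is open in τ_Q iff π^{-1}(V) ∈ τ.
  V = {}: π^{-1}(V) = ∅ ∈ τ ✓.
  V = {[n=p]}: π^{-1}(V) = {n, p} ∉ τ ✗.
  V = {[o]}: π^{-1}(V) = {o} ∉ τ ✗.
  V = {[n=p], [o]}: π^{-1}(V) = {n, o, p} ∉ τ ✗.
  V = {[q]}: π^{-1}(V) = {q} ∉ τ ✗.
  V = {[n=p], [q]}: π^{-1}(V) = {n, p, q} ∉ τ ✗.
  V = {[o], [q]}: π^{-1}(V) = {o, q} ∉ τ ✗.
  V = {[n=p], [o], [q]}: π^{-1}(V) = {n, o, p, q} ∈ τ ✓.
Open sets in the quotient: τ_Q = {{}, {[n=p], [o], [q]}} (2 elements).


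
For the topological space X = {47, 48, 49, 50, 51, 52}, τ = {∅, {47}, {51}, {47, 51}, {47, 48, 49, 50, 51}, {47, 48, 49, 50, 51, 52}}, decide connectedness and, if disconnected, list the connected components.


(X, τ) is connected.

Find clopen sets (U ∈ τ with X ∖ U ∈ τ):
  U = ∅, X ∖ U = {47, 48, 49, 50, 51, 52} — both open, so U is clopen.
  U = {47, 48, 49, 50, 51, 52}, X ∖ U = ∅ — both open, so U is clopen.
Only trivial clopens (∅ and X) exist, so (X, τ) is connected.
Compute connected components by grouping points that agree on all clopens:
  component: {47, 48, 49, 50, 51, 52}


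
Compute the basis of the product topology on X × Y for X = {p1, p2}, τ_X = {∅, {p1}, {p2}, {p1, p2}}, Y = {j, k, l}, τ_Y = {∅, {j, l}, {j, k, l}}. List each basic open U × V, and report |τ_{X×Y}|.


Basis B = {∅ × ∅, {p1} × {j, l}, {p2} × {j, l}, {p1} × {j, k, l}, {p2} × {j, k, l}, {p1, p2} × {j, l}, {p1, p2} × {j, k, l}}; |τ_{X×Y}| = 9.

Enumerate products U × V with U ∈ τ_X, V ∈ τ_Y (deduplicated):
  ∅ × ∅ = {} (∅)
  {p1} × {j, l} = {(p1,j), (p1,l)}
  {p2} × {j, l} = {(p2,j), (p2,l)}
  {p1} × {j, k, l} = {(p1,j), (p1,k), (p1,l)}
  {p2} × {j, k, l} = {(p2,j), (p2,k), (p2,l)}
  {p1, p2} × {j, l} = {(p1,j), (p1,l), (p2,j), (p2,l)}
  {p1, p2} × {j, k, l} = {(p1,j), (p1,k), (p1,l), (p2,j), (p2,k), (p2,l)}
These 7 distinct sets form the basis B.
Close under arbitrary unions to get τ_{X×Y}; counting gives |τ_{X×Y}| = 9.


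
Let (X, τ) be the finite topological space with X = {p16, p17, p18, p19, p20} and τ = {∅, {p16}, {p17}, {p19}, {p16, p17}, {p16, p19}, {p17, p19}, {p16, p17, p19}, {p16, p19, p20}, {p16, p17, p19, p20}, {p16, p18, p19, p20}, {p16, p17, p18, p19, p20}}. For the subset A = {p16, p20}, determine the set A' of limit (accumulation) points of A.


A' = {p18, p20}

For each x ∈ X, list the open sets U ∈ τ with x ∈ U, then check whether U ∩ (A ∖ {x}) ≠ ∅ for every such U.
  x = p16: open {p16} ∋ x has {p16} ∩ (A ∖ {p16}) = ∅, so x is NOT a limit point.
  x = p17: open {p17} ∋ x has {p17} ∩ (A ∖ {p17}) = ∅, so x is NOT a limit point.
  x = p18: opens ∋ x are {p16, p18, p19, p20}, {p16, p17, p18, p19, p20}; each meets A ∖ {p18}, so x IS a limit point.
  x = p19: open {p19} ∋ x has {p19} ∩ (A ∖ {p19}) = ∅, so x is NOT a limit point.
  x = p20: opens ∋ x are {p16, p19, p20}, {p16, p17, p19, p20}, {p16, p18, p19, p20}, {p16, p17, p18, p19, p20}; each meets A ∖ {p20}, so x IS a limit point.
Collecting: A' = {p18, p20}.


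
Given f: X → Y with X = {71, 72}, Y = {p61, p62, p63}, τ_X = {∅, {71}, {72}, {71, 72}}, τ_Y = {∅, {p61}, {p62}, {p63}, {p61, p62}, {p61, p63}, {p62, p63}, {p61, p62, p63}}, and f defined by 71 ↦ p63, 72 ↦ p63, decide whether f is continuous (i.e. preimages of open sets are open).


f IS continuous.

Compute f^{-1}(U) for each U ∈ τ_Y:
  U = ∅: f^{-1}(U) = ∅ ∈ τ_X ✓.
  U = {p61}: f^{-1}(U) = ∅ ∈ τ_X ✓.
  U = {p62}: f^{-1}(U) = ∅ ∈ τ_X ✓.
  U = {p63}: f^{-1}(U) = {71, 72} ∈ τ_X ✓.
  U = {p61, p62}: f^{-1}(U) = ∅ ∈ τ_X ✓.
  U = {p61, p63}: f^{-1}(U) = {71, 72} ∈ τ_X ✓.
  U = {p62, p63}: f^{-1}(U) = {71, 72} ∈ τ_X ✓.
  U = {p61, p62, p63}: f^{-1}(U) = {71, 72} ∈ τ_X ✓.
Every preimage lies in τ_X, so f IS continuous.


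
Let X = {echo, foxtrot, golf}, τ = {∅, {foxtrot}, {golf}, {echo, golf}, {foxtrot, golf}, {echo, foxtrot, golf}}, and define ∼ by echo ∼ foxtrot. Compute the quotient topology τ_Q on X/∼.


X/∼ = {[echo=foxtrot], [golf]}; |τ_Q| = 3.

Equivalence classes: [echo=foxtrot], [golf].
Quotient map π: X → X/∼ sends echo ↦ [echo=foxtrot], foxtrot ↦ [echo=foxtrot], golf ↦ [golf].
For each subset V ⊆ X/∼, compute π^{-1}(V) ⊆ X and check whether π^{-1}(V) ∈ τ. V is open in τ_Q iff π^{-1}(V) ∈ τ.
  V = {}: π^{-1}(V) = ∅ ∈ τ ✓.
  V = {[echo=foxtrot]}: π^{-1}(V) = {echo, foxtrot} ∉ τ ✗.
  V = {[golf]}: π^{-1}(V) = {golf} ∈ τ ✓.
  V = {[echo=foxtrot], [golf]}: π^{-1}(V) = {echo, foxtrot, golf} ∈ τ ✓.
Open sets in the quotient: τ_Q = {{}, {[golf]}, {[echo=foxtrot], [golf]}} (3 elements).


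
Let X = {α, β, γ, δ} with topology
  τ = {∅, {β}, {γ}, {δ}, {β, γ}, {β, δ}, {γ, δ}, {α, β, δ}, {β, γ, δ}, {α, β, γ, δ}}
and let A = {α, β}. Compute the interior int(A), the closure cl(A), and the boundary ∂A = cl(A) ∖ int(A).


int(A) = {β}, cl(A) = {α, β}, ∂A = {α}.

Closed sets in (X, τ) are complements of opens:
  closed(X, τ) = {∅, {α}, {γ}, {α, β}, {α, γ}, {α, δ}, {α, β, γ}, {α, β, δ}, {α, γ, δ}, {α, β, γ, δ}}.
int(A) = ⋃ {U ∈ τ : U ⊆ A}. Opens contained in A: ∅, {β}.
Taking the union of these: int(A) = {β}.
cl(A) = ⋂ {C closed : A ⊆ C}. Closed sets containing A: {α, β}, {α, β, γ}, {α, β, δ}, {α, β, γ, δ}.
Intersecting these: cl(A) = {α, β}.
∂A = cl(A) ∖ int(A) = {α, β} ∖ {β} = {α}.


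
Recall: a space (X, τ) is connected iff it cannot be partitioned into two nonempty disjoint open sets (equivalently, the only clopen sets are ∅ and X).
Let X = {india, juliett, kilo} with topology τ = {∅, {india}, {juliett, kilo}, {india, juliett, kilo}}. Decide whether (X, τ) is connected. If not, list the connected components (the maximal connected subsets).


(X, τ) is disconnected; components = [{india}, {juliett, kilo}].

Find clopen sets (U ∈ τ with X ∖ U ∈ τ):
  U = ∅, X ∖ U = {india, juliett, kilo} — both open, so U is clopen.
  U = {india}, X ∖ U = {juliett, kilo} — both open, so U is clopen.
  U = {juliett, kilo}, X ∖ U = {india} — both open, so U is clopen.
  U = {india, juliett, kilo}, X ∖ U = ∅ — both open, so U is clopen.
Nontrivial clopen(s) exist: e.g. {juliett, kilo}. So (X, τ) is disconnected.
Compute connected components by grouping points that agree on all clopens:
  component: {india}
  component: {juliett, kilo}


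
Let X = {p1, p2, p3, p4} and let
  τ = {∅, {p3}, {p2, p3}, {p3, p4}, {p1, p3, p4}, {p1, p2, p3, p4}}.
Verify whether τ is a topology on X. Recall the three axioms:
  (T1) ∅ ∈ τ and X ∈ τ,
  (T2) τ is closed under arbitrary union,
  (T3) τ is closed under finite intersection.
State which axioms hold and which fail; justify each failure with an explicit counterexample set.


τ is NOT a topology on X.

Axiom (T1): ∅ ∈ τ? Yes; X ∈ τ? Yes.
Axiom (T2/T3): check pairwise unions and intersections of members of τ.
Counterexample for (T2): {p2, p3} ∪ {p3, p4} = {p2, p3, p4} ∉ τ. Therefore τ is NOT a topology.


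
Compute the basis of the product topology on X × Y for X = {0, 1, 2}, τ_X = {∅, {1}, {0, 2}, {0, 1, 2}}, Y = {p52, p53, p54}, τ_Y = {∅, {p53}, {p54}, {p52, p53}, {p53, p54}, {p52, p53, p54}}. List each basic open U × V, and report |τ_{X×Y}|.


Basis B = {∅ × ∅, {1} × {p53}, {1} × {p54}, {0, 2} × {p53}, {0, 2} × {p54}, {1} × {p52, p53}, {1} × {p53, p54}, {0, 1, 2} × {p53}, {0, 1, 2} × {p54}, {1} × {p52, p53, p54}, {0, 2} × {p52, p53}, {0, 2} × {p53, p54}, {0, 2} × {p52, p53, p54}, {0, 1, 2} × {p52, p53}, {0, 1, 2} × {p53, p54}, {0, 1, 2} × {p52, p53, p54}}; |τ_{X×Y}| = 36.

Enumerate products U × V with U ∈ τ_X, V ∈ τ_Y (deduplicated):
  ∅ × ∅ = {} (∅)
  {1} × {p53} = {(1,p53)}
  {1} × {p54} = {(1,p54)}
  {0, 2} × {p53} = {(0,p53), (2,p53)}
  {0, 2} × {p54} = {(0,p54), (2,p54)}
  {1} × {p52, p53} = {(1,p52), (1,p53)}
  {1} × {p53, p54} = {(1,p53), (1,p54)}
  {0, 1, 2} × {p53} = {(0,p53), (1,p53), (2,p53)}
  {0, 1, 2} × {p54} = {(0,p54), (1,p54), (2,p54)}
  {1} × {p52, p53, p54} = {(1,p52), (1,p53), (1,p54)}
  {0, 2} × {p52, p53} = {(0,p52), (0,p53), (2,p52), (2,p53)}
  {0, 2} × {p53, p54} = {(0,p53), (0,p54), (2,p53), (2,p54)}
  {0, 2} × {p52, p53, p54} = {(0,p52), (0,p53), (0,p54), (2,p52), (2,p53), (2,p54)}
  {0, 1, 2} × {p52, p53} = {(0,p52), (0,p53), (1,p52), (1,p53), (2,p52), (2,p53)}
  {0, 1, 2} × {p53, p54} = {(0,p53), (0,p54), (1,p53), (1,p54), (2,p53), (2,p54)}
  {0, 1, 2} × {p52, p53, p54} = {(0,p52), (0,p53), (0,p54), (1,p52), (1,p53), (1,p54), (2,p52), (2,p53), (2,p54)}
These 16 distinct sets form the basis B.
Close under arbitrary unions to get τ_{X×Y}; counting gives |τ_{X×Y}| = 36.


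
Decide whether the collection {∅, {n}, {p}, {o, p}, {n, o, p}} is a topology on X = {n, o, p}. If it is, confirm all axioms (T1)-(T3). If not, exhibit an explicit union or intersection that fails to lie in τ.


τ is NOT a topology on X.

Axiom (T1): ∅ ∈ τ? Yes; X ∈ τ? Yes.
Axiom (T2/T3): check pairwise unions and intersections of members of τ.
Counterexample for (T2): {n} ∪ {p} = {n, p} ∉ τ. Therefore τ is NOT a topology.


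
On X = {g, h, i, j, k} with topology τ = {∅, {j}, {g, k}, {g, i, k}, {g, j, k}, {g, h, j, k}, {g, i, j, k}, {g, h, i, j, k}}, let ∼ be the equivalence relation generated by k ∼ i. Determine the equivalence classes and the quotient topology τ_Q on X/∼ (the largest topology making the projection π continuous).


X/∼ = {[g], [h], [i=k], [j]}; |τ_Q| = 5.

Equivalence classes: [g], [h], [i=k], [j].
Quotient map π: X → X/∼ sends g ↦ [g], h ↦ [h], i ↦ [i=k], j ↦ [j], k ↦ [i=k].
For each subset V ⊆ X/∼, compute π^{-1}(V) ⊆ X and check whether π^{-1}(V) ∈ τ. V is open in τ_Q iff π^{-1}(V) ∈ τ.
  V = {}: π^{-1}(V) = ∅ ∈ τ ✓.
  V = {[g]}: π^{-1}(V) = {g} ∉ τ ✗.
  V = {[h]}: π^{-1}(V) = {h} ∉ τ ✗.
  V = {[g], [h]}: π^{-1}(V) = {g, h} ∉ τ ✗.
  V = {[i=k]}: π^{-1}(V) = {i, k} ∉ τ ✗.
  V = {[g], [i=k]}: π^{-1}(V) = {g, i, k} ∈ τ ✓.
  V = {[h], [i=k]}: π^{-1}(V) = {h, i, k} ∉ τ ✗.
  V = {[g], [h], [i=k]}: π^{-1}(V) = {g, h, i, k} ∉ τ ✗.
  V = {[j]}: π^{-1}(V) = {j} ∈ τ ✓.
  V = {[g], [j]}: π^{-1}(V) = {g, j} ∉ τ ✗.
  V = {[h], [j]}: π^{-1}(V) = {h, j} ∉ τ ✗.
  V = {[g], [h], [j]}: π^{-1}(V) = {g, h, j} ∉ τ ✗.
  V = {[i=k], [j]}: π^{-1}(V) = {i, j, k} ∉ τ ✗.
  V = {[g], [i=k], [j]}: π^{-1}(V) = {g, i, j, k} ∈ τ ✓.
  V = {[h], [i=k], [j]}: π^{-1}(V) = {h, i, j, k} ∉ τ ✗.
  V = {[g], [h], [i=k], [j]}: π^{-1}(V) = {g, h, i, j, k} ∈ τ ✓.
Open sets in the quotient: τ_Q = {{}, {[g], [i=k]}, {[j]}, {[g], [i=k], [j]}, {[g], [h], [i=k], [j]}} (5 elements).


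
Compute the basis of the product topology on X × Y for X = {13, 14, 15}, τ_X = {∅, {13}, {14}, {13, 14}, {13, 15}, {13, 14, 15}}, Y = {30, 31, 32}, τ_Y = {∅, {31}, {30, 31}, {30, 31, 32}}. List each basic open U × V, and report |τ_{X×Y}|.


Basis B = {∅ × ∅, {13} × {31}, {14} × {31}, {13} × {30, 31}, {13, 14} × {31}, {13, 15} × {31}, {14} × {30, 31}, {13} × {30, 31, 32}, {13, 14, 15} × {31}, {14} × {30, 31, 32}, {13, 14} × {30, 31}, {13, 15} × {30, 31}, {13, 14} × {30, 31, 32}, {13, 15} × {30, 31, 32}, {13, 14, 15} × {30, 31}, {13, 14, 15} × {30, 31, 32}}; |τ_{X×Y}| = 40.

Enumerate products U × V with U ∈ τ_X, V ∈ τ_Y (deduplicated):
  ∅ × ∅ = {} (∅)
  {13} × {31} = {(13,31)}
  {14} × {31} = {(14,31)}
  {13} × {30, 31} = {(13,30), (13,31)}
  {13, 14} × {31} = {(13,31), (14,31)}
  {13, 15} × {31} = {(13,31), (15,31)}
  {14} × {30, 31} = {(14,30), (14,31)}
  {13} × {30, 31, 32} = {(13,30), (13,31), (13,32)}
  {13, 14, 15} × {31} = {(13,31), (14,31), (15,31)}
  {14} × {30, 31, 32} = {(14,30), (14,31), (14,32)}
  {13, 14} × {30, 31} = {(13,30), (13,31), (14,30), (14,31)}
  {13, 15} × {30, 31} = {(13,30), (13,31), (15,30), (15,31)}
  {13, 14} × {30, 31, 32} = {(13,30), (13,31), (13,32), (14,30), (14,31), (14,32)}
  {13, 15} × {30, 31, 32} = {(13,30), (13,31), (13,32), (15,30), (15,31), (15,32)}
  {13, 14, 15} × {30, 31} = {(13,30), (13,31), (14,30), (14,31), (15,30), (15,31)}
  {13, 14, 15} × {30, 31, 32} = {(13,30), (13,31), (13,32), (14,30), (14,31), (14,32), (15,30), (15,31), (15,32)}
These 16 distinct sets form the basis B.
Close under arbitrary unions to get τ_{X×Y}; counting gives |τ_{X×Y}| = 40.


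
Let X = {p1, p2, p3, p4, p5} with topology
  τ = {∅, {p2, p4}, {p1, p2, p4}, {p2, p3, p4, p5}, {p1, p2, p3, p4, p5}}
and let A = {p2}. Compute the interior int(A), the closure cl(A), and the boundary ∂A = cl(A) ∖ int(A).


int(A) = ∅, cl(A) = {p1, p2, p3, p4, p5}, ∂A = {p1, p2, p3, p4, p5}.

Closed sets in (X, τ) are complements of opens:
  closed(X, τ) = {∅, {p1}, {p3, p5}, {p1, p3, p5}, {p1, p2, p3, p4, p5}}.
int(A) = ⋃ {U ∈ τ : U ⊆ A}. Opens contained in A: ∅.
Taking the union of these: int(A) = ∅.
cl(A) = ⋂ {C closed : A ⊆ C}. Closed sets containing A: {p1, p2, p3, p4, p5}.
Intersecting these: cl(A) = {p1, p2, p3, p4, p5}.
∂A = cl(A) ∖ int(A) = {p1, p2, p3, p4, p5} ∖ ∅ = {p1, p2, p3, p4, p5}.


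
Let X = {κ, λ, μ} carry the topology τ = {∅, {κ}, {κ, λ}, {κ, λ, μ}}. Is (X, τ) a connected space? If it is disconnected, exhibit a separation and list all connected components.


(X, τ) is connected.

Find clopen sets (U ∈ τ with X ∖ U ∈ τ):
  U = ∅, X ∖ U = {κ, λ, μ} — both open, so U is clopen.
  U = {κ, λ, μ}, X ∖ U = ∅ — both open, so U is clopen.
Only trivial clopens (∅ and X) exist, so (X, τ) is connected.
Compute connected components by grouping points that agree on all clopens:
  component: {κ, λ, μ}


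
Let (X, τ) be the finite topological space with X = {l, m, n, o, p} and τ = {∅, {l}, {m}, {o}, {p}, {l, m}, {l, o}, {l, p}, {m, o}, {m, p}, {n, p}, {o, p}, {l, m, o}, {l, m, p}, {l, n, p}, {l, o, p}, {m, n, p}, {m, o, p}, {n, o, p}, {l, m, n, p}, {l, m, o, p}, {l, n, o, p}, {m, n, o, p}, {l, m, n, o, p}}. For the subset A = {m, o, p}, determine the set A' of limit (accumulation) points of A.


A' = {n}

For each x ∈ X, list the open sets U ∈ τ with x ∈ U, then check whether U ∩ (A ∖ {x}) ≠ ∅ for every such U.
  x = l: open {l} ∋ x has {l} ∩ (A ∖ {l}) = ∅, so x is NOT a limit point.
  x = m: open {m} ∋ x has {m} ∩ (A ∖ {m}) = ∅, so x is NOT a limit point.
  x = n: opens ∋ x are {n, p}, {l, n, p}, {m, n, p}, {n, o, p}, {l, m, n, p}, {l, n, o, p}, {m, n, o, p}, {l, m, n, o, p}; each meets A ∖ {n}, so x IS a limit point.
  x = o: open {o} ∋ x has {o} ∩ (A ∖ {o}) = ∅, so x is NOT a limit point.
  x = p: open {p} ∋ x has {p} ∩ (A ∖ {p}) = ∅, so x is NOT a limit point.
Collecting: A' = {n}.


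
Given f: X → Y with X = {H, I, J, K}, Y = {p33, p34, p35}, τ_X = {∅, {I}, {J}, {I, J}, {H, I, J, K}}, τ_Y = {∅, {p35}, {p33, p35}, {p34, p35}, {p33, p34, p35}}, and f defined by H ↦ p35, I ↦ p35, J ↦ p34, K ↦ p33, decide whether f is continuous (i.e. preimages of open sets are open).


f is NOT continuous.

Compute f^{-1}(U) for each U ∈ τ_Y:
  U = ∅: f^{-1}(U) = ∅ ∈ τ_X ✓.
  U = {p35}: f^{-1}(U) = {H, I} ∉ τ_X ✗.
  U = {p33, p35}: f^{-1}(U) = {H, I, K} ∉ τ_X ✗.
  U = {p34, p35}: f^{-1}(U) = {H, I, J} ∉ τ_X ✗.
  U = {p33, p34, p35}: f^{-1}(U) = {H, I, J, K} ∈ τ_X ✓.
Found U = {p35} with f^{-1}(U) = {H, I} not in τ_X. Therefore f is NOT continuous.


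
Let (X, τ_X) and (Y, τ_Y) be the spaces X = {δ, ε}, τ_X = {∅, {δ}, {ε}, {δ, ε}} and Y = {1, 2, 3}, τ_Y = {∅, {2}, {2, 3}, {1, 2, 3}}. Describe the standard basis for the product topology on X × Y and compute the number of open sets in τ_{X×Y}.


Basis B = {∅ × ∅, {δ} × {2}, {ε} × {2}, {δ} × {2, 3}, {δ, ε} × {2}, {ε} × {2, 3}, {δ} × {1, 2, 3}, {ε} × {1, 2, 3}, {δ, ε} × {2, 3}, {δ, ε} × {1, 2, 3}}; |τ_{X×Y}| = 16.

Enumerate products U × V with U ∈ τ_X, V ∈ τ_Y (deduplicated):
  ∅ × ∅ = {} (∅)
  {δ} × {2} = {(δ,2)}
  {ε} × {2} = {(ε,2)}
  {δ} × {2, 3} = {(δ,2), (δ,3)}
  {δ, ε} × {2} = {(δ,2), (ε,2)}
  {ε} × {2, 3} = {(ε,2), (ε,3)}
  {δ} × {1, 2, 3} = {(δ,1), (δ,2), (δ,3)}
  {ε} × {1, 2, 3} = {(ε,1), (ε,2), (ε,3)}
  {δ, ε} × {2, 3} = {(δ,2), (δ,3), (ε,2), (ε,3)}
  {δ, ε} × {1, 2, 3} = {(δ,1), (δ,2), (δ,3), (ε,1), (ε,2), (ε,3)}
These 10 distinct sets form the basis B.
Close under arbitrary unions to get τ_{X×Y}; counting gives |τ_{X×Y}| = 16.


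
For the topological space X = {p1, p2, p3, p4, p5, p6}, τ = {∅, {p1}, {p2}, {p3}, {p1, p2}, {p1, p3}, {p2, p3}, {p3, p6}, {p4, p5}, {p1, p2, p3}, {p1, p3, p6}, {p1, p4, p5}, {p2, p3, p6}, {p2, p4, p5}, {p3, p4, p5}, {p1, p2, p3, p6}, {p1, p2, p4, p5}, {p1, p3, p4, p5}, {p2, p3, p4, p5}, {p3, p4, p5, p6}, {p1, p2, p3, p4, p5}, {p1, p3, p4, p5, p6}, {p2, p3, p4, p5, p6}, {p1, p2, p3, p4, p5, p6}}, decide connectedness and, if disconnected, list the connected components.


(X, τ) is disconnected; components = [{p1}, {p2}, {p3, p6}, {p4, p5}].

Find clopen sets (U ∈ τ with X ∖ U ∈ τ):
  U = ∅, X ∖ U = {p1, p2, p3, p4, p5, p6} — both open, so U is clopen.
  U = {p1}, X ∖ U = {p2, p3, p4, p5, p6} — both open, so U is clopen.
  U = {p2}, X ∖ U = {p1, p3, p4, p5, p6} — both open, so U is clopen.
  U = {p1, p2}, X ∖ U = {p3, p4, p5, p6} — both open, so U is clopen.
  U = {p3, p6}, X ∖ U = {p1, p2, p4, p5} — both open, so U is clopen.
  U = {p4, p5}, X ∖ U = {p1, p2, p3, p6} — both open, so U is clopen.
  U = {p1, p3, p6}, X ∖ U = {p2, p4, p5} — both open, so U is clopen.
  U = {p1, p4, p5}, X ∖ U = {p2, p3, p6} — both open, so U is clopen.
  U = {p2, p3, p6}, X ∖ U = {p1, p4, p5} — both open, so U is clopen.
  U = {p2, p4, p5}, X ∖ U = {p1, p3, p6} — both open, so U is clopen.
  U = {p1, p2, p3, p6}, X ∖ U = {p4, p5} — both open, so U is clopen.
  U = {p1, p2, p4, p5}, X ∖ U = {p3, p6} — both open, so U is clopen.
  U = {p3, p4, p5, p6}, X ∖ U = {p1, p2} — both open, so U is clopen.
  U = {p1, p3, p4, p5, p6}, X ∖ U = {p2} — both open, so U is clopen.
  U = {p2, p3, p4, p5, p6}, X ∖ U = {p1} — both open, so U is clopen.
  U = {p1, p2, p3, p4, p5, p6}, X ∖ U = ∅ — both open, so U is clopen.
Nontrivial clopen(s) exist: e.g. {p1, p2, p4, p5}. So (X, τ) is disconnected.
Compute connected components by grouping points that agree on all clopens:
  component: {p1}
  component: {p2}
  component: {p3, p6}
  component: {p4, p5}


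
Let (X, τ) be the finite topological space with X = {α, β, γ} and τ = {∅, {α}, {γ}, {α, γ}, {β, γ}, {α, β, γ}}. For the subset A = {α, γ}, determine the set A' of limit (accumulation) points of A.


A' = {β}

For each x ∈ X, list the open sets U ∈ τ with x ∈ U, then check whether U ∩ (A ∖ {x}) ≠ ∅ for every such U.
  x = α: open {α} ∋ x has {α} ∩ (A ∖ {α}) = ∅, so x is NOT a limit point.
  x = β: opens ∋ x are {β, γ}, {α, β, γ}; each meets A ∖ {β}, so x IS a limit point.
  x = γ: open {γ} ∋ x has {γ} ∩ (A ∖ {γ}) = ∅, so x is NOT a limit point.
Collecting: A' = {β}.


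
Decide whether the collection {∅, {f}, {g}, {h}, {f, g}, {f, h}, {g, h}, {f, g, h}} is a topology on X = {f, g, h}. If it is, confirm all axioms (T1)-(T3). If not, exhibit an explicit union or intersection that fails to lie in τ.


τ IS a topology on X.

Axiom (T1): ∅ ∈ τ? Yes; X ∈ τ? Yes.
Axiom (T2/T3): check pairwise unions and intersections of members of τ.
All pairwise intersections and unions checked — each lies in τ. Therefore τ satisfies (T1), (T2), (T3): it IS a topology on X.


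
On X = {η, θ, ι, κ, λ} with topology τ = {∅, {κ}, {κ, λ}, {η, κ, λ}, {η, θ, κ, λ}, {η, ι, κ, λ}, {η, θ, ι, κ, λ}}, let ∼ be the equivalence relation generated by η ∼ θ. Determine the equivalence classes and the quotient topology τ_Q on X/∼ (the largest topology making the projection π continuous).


X/∼ = {[η=θ], [ι], [κ], [λ]}; |τ_Q| = 5.

Equivalence classes: [η=θ], [ι], [κ], [λ].
Quotient map π: X → X/∼ sends η ↦ [η=θ], θ ↦ [η=θ], ι ↦ [ι], κ ↦ [κ], λ ↦ [λ].
For each subset V ⊆ X/∼, compute π^{-1}(V) ⊆ X and check whether π^{-1}(V) ∈ τ. V is open in τ_Q iff π^{-1}(V) ∈ τ.
  V = {}: π^{-1}(V) = ∅ ∈ τ ✓.
  V = {[η=θ]}: π^{-1}(V) = {η, θ} ∉ τ ✗.
  V = {[ι]}: π^{-1}(V) = {ι} ∉ τ ✗.
  V = {[η=θ], [ι]}: π^{-1}(V) = {η, θ, ι} ∉ τ ✗.
  V = {[κ]}: π^{-1}(V) = {κ} ∈ τ ✓.
  V = {[η=θ], [κ]}: π^{-1}(V) = {η, θ, κ} ∉ τ ✗.
  V = {[ι], [κ]}: π^{-1}(V) = {ι, κ} ∉ τ ✗.
  V = {[η=θ], [ι], [κ]}: π^{-1}(V) = {η, θ, ι, κ} ∉ τ ✗.
  V = {[λ]}: π^{-1}(V) = {λ} ∉ τ ✗.
  V = {[η=θ], [λ]}: π^{-1}(V) = {η, θ, λ} ∉ τ ✗.
  V = {[ι], [λ]}: π^{-1}(V) = {ι, λ} ∉ τ ✗.
  V = {[η=θ], [ι], [λ]}: π^{-1}(V) = {η, θ, ι, λ} ∉ τ ✗.
  V = {[κ], [λ]}: π^{-1}(V) = {κ, λ} ∈ τ ✓.
  V = {[η=θ], [κ], [λ]}: π^{-1}(V) = {η, θ, κ, λ} ∈ τ ✓.
  V = {[ι], [κ], [λ]}: π^{-1}(V) = {ι, κ, λ} ∉ τ ✗.
  V = {[η=θ], [ι], [κ], [λ]}: π^{-1}(V) = {η, θ, ι, κ, λ} ∈ τ ✓.
Open sets in the quotient: τ_Q = {{}, {[κ]}, {[κ], [λ]}, {[η=θ], [κ], [λ]}, {[η=θ], [ι], [κ], [λ]}} (5 elements).


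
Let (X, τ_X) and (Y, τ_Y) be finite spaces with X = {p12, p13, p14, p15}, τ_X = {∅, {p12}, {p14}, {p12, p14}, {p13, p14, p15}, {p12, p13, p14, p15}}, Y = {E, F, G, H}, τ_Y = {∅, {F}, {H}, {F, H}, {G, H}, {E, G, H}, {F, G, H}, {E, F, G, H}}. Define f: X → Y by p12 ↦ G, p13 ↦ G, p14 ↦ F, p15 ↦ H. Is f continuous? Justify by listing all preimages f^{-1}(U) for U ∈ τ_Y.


f is NOT continuous.

Compute f^{-1}(U) for each U ∈ τ_Y:
  U = ∅: f^{-1}(U) = ∅ ∈ τ_X ✓.
  U = {F}: f^{-1}(U) = {p14} ∈ τ_X ✓.
  U = {H}: f^{-1}(U) = {p15} ∉ τ_X ✗.
  U = {F, H}: f^{-1}(U) = {p14, p15} ∉ τ_X ✗.
  U = {G, H}: f^{-1}(U) = {p12, p13, p15} ∉ τ_X ✗.
  U = {E, G, H}: f^{-1}(U) = {p12, p13, p15} ∉ τ_X ✗.
  U = {F, G, H}: f^{-1}(U) = {p12, p13, p14, p15} ∈ τ_X ✓.
  U = {E, F, G, H}: f^{-1}(U) = {p12, p13, p14, p15} ∈ τ_X ✓.
Found U = {H} with f^{-1}(U) = {p15} not in τ_X. Therefore f is NOT continuous.


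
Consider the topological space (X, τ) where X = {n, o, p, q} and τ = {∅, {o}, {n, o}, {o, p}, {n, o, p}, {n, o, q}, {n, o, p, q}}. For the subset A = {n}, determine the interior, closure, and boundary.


int(A) = ∅, cl(A) = {n, q}, ∂A = {n, q}.

Closed sets in (X, τ) are complements of opens:
  closed(X, τ) = {∅, {p}, {q}, {n, q}, {p, q}, {n, p, q}, {n, o, p, q}}.
int(A) = ⋃ {U ∈ τ : U ⊆ A}. Opens contained in A: ∅.
Taking the union of these: int(A) = ∅.
cl(A) = ⋂ {C closed : A ⊆ C}. Closed sets containing A: {n, q}, {n, p, q}, {n, o, p, q}.
Intersecting these: cl(A) = {n, q}.
∂A = cl(A) ∖ int(A) = {n, q} ∖ ∅ = {n, q}.


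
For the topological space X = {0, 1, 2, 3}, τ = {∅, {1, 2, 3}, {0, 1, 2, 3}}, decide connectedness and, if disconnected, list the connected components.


(X, τ) is connected.

Find clopen sets (U ∈ τ with X ∖ U ∈ τ):
  U = ∅, X ∖ U = {0, 1, 2, 3} — both open, so U is clopen.
  U = {0, 1, 2, 3}, X ∖ U = ∅ — both open, so U is clopen.
Only trivial clopens (∅ and X) exist, so (X, τ) is connected.
Compute connected components by grouping points that agree on all clopens:
  component: {0, 1, 2, 3}


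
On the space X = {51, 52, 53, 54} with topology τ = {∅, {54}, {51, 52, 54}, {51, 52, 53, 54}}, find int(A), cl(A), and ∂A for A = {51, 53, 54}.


int(A) = {54}, cl(A) = {51, 52, 53, 54}, ∂A = {51, 52, 53}.

Closed sets in (X, τ) are complements of opens:
  closed(X, τ) = {∅, {53}, {51, 52, 53}, {51, 52, 53, 54}}.
int(A) = ⋃ {U ∈ τ : U ⊆ A}. Opens contained in A: ∅, {54}.
Taking the union of these: int(A) = {54}.
cl(A) = ⋂ {C closed : A ⊆ C}. Closed sets containing A: {51, 52, 53, 54}.
Intersecting these: cl(A) = {51, 52, 53, 54}.
∂A = cl(A) ∖ int(A) = {51, 52, 53, 54} ∖ {54} = {51, 52, 53}.


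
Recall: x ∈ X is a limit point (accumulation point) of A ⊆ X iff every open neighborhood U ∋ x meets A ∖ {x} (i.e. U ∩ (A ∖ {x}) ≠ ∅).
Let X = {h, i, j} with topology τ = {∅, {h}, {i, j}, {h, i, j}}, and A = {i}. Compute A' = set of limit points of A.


A' = {j}

For each x ∈ X, list the open sets U ∈ τ with x ∈ U, then check whether U ∩ (A ∖ {x}) ≠ ∅ for every such U.
  x = h: open {h} ∋ x has {h} ∩ (A ∖ {h}) = ∅, so x is NOT a limit point.
  x = i: open {i, j} ∋ x has {i, j} ∩ (A ∖ {i}) = ∅, so x is NOT a limit point.
  x = j: opens ∋ x are {i, j}, {h, i, j}; each meets A ∖ {j}, so x IS a limit point.
Collecting: A' = {j}.


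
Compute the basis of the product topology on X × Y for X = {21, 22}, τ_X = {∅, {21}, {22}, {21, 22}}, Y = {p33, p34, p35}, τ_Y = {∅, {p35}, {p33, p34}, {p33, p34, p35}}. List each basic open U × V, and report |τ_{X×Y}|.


Basis B = {∅ × ∅, {21} × {p35}, {22} × {p35}, {21} × {p33, p34}, {21, 22} × {p35}, {22} × {p33, p34}, {21} × {p33, p34, p35}, {22} × {p33, p34, p35}, {21, 22} × {p33, p34}, {21, 22} × {p33, p34, p35}}; |τ_{X×Y}| = 16.

Enumerate products U × V with U ∈ τ_X, V ∈ τ_Y (deduplicated):
  ∅ × ∅ = {} (∅)
  {21} × {p35} = {(21,p35)}
  {22} × {p35} = {(22,p35)}
  {21} × {p33, p34} = {(21,p33), (21,p34)}
  {21, 22} × {p35} = {(21,p35), (22,p35)}
  {22} × {p33, p34} = {(22,p33), (22,p34)}
  {21} × {p33, p34, p35} = {(21,p33), (21,p34), (21,p35)}
  {22} × {p33, p34, p35} = {(22,p33), (22,p34), (22,p35)}
  {21, 22} × {p33, p34} = {(21,p33), (21,p34), (22,p33), (22,p34)}
  {21, 22} × {p33, p34, p35} = {(21,p33), (21,p34), (21,p35), (22,p33), (22,p34), (22,p35)}
These 10 distinct sets form the basis B.
Close under arbitrary unions to get τ_{X×Y}; counting gives |τ_{X×Y}| = 16.


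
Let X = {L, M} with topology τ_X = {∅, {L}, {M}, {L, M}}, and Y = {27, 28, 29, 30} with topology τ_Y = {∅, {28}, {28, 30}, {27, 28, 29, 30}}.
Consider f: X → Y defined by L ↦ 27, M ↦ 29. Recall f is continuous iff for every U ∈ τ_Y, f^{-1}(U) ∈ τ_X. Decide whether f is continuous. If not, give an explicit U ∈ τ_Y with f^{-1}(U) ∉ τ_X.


f IS continuous.

Compute f^{-1}(U) for each U ∈ τ_Y:
  U = ∅: f^{-1}(U) = ∅ ∈ τ_X ✓.
  U = {28}: f^{-1}(U) = ∅ ∈ τ_X ✓.
  U = {28, 30}: f^{-1}(U) = ∅ ∈ τ_X ✓.
  U = {27, 28, 29, 30}: f^{-1}(U) = {L, M} ∈ τ_X ✓.
Every preimage lies in τ_X, so f IS continuous.


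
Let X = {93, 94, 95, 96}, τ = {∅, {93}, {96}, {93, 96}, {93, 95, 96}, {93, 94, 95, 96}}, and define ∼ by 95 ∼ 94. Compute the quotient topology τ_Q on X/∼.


X/∼ = {[93], [94=95], [96]}; |τ_Q| = 5.

Equivalence classes: [93], [94=95], [96].
Quotient map π: X → X/∼ sends 93 ↦ [93], 94 ↦ [94=95], 95 ↦ [94=95], 96 ↦ [96].
For each subset V ⊆ X/∼, compute π^{-1}(V) ⊆ X and check whether π^{-1}(V) ∈ τ. V is open in τ_Q iff π^{-1}(V) ∈ τ.
  V = {}: π^{-1}(V) = ∅ ∈ τ ✓.
  V = {[93]}: π^{-1}(V) = {93} ∈ τ ✓.
  V = {[94=95]}: π^{-1}(V) = {94, 95} ∉ τ ✗.
  V = {[93], [94=95]}: π^{-1}(V) = {93, 94, 95} ∉ τ ✗.
  V = {[96]}: π^{-1}(V) = {96} ∈ τ ✓.
  V = {[93], [96]}: π^{-1}(V) = {93, 96} ∈ τ ✓.
  V = {[94=95], [96]}: π^{-1}(V) = {94, 95, 96} ∉ τ ✗.
  V = {[93], [94=95], [96]}: π^{-1}(V) = {93, 94, 95, 96} ∈ τ ✓.
Open sets in the quotient: τ_Q = {{}, {[93]}, {[96]}, {[93], [96]}, {[93], [94=95], [96]}} (5 elements).


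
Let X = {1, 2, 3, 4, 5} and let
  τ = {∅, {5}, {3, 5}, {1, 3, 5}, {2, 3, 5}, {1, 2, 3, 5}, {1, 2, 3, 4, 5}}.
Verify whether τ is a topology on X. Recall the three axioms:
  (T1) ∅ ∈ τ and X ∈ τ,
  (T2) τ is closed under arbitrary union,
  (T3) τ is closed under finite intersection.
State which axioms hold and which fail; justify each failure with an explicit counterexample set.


τ IS a topology on X.

Axiom (T1): ∅ ∈ τ? Yes; X ∈ τ? Yes.
Axiom (T2/T3): check pairwise unions and intersections of members of τ.
All pairwise intersections and unions checked — each lies in τ. Therefore τ satisfies (T1), (T2), (T3): it IS a topology on X.


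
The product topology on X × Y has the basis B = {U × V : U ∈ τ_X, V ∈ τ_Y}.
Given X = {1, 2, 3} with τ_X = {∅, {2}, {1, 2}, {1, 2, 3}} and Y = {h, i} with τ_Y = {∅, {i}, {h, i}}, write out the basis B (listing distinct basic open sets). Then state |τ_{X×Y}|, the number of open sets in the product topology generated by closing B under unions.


Basis B = {∅ × ∅, {2} × {i}, {1, 2} × {i}, {2} × {h, i}, {1, 2, 3} × {i}, {1, 2} × {h, i}, {1, 2, 3} × {h, i}}; |τ_{X×Y}| = 10.

Enumerate products U × V with U ∈ τ_X, V ∈ τ_Y (deduplicated):
  ∅ × ∅ = {} (∅)
  {2} × {i} = {(2,i)}
  {1, 2} × {i} = {(1,i), (2,i)}
  {2} × {h, i} = {(2,h), (2,i)}
  {1, 2, 3} × {i} = {(1,i), (2,i), (3,i)}
  {1, 2} × {h, i} = {(1,h), (1,i), (2,h), (2,i)}
  {1, 2, 3} × {h, i} = {(1,h), (1,i), (2,h), (2,i), (3,h), (3,i)}
These 7 distinct sets form the basis B.
Close under arbitrary unions to get τ_{X×Y}; counting gives |τ_{X×Y}| = 10.


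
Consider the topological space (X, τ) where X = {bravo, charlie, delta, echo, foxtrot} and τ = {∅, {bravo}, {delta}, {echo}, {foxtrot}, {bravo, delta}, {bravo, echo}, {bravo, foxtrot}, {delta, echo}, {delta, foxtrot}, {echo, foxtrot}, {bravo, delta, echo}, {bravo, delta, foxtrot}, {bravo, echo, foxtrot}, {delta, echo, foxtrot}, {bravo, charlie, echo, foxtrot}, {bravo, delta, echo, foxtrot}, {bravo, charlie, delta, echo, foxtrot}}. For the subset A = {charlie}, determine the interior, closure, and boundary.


int(A) = ∅, cl(A) = {charlie}, ∂A = {charlie}.

Closed sets in (X, τ) are complements of opens:
  closed(X, τ) = {∅, {charlie}, {delta}, {bravo, charlie}, {charlie, delta}, {charlie, echo}, {charlie, foxtrot}, {bravo, charlie, delta}, {bravo, charlie, echo}, {bravo, charlie, foxtrot}, {charlie, delta, echo}, {charlie, delta, foxtrot}, {charlie, echo, foxtrot}, {bravo, charlie, delta, echo}, {bravo, charlie, delta, foxtrot}, {bravo, charlie, echo, foxtrot}, {charlie, delta, echo, foxtrot}, {bravo, charlie, delta, echo, foxtrot}}.
int(A) = ⋃ {U ∈ τ : U ⊆ A}. Opens contained in A: ∅.
Taking the union of these: int(A) = ∅.
cl(A) = ⋂ {C closed : A ⊆ C}. Closed sets containing A: {charlie}, {bravo, charlie}, {charlie, delta}, {charlie, echo}, {charlie, foxtrot}, {bravo, charlie, delta}, {bravo, charlie, echo}, {bravo, charlie, foxtrot}, {charlie, delta, echo}, {charlie, delta, foxtrot}, {charlie, echo, foxtrot}, {bravo, charlie, delta, echo}, {bravo, charlie, delta, foxtrot}, {bravo, charlie, echo, foxtrot}, {charlie, delta, echo, foxtrot}, {bravo, charlie, delta, echo, foxtrot}.
Intersecting these: cl(A) = {charlie}.
∂A = cl(A) ∖ int(A) = {charlie} ∖ ∅ = {charlie}.


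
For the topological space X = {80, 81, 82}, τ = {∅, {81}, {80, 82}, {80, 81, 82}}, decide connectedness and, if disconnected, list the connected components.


(X, τ) is disconnected; components = [{81}, {80, 82}].

Find clopen sets (U ∈ τ with X ∖ U ∈ τ):
  U = ∅, X ∖ U = {80, 81, 82} — both open, so U is clopen.
  U = {81}, X ∖ U = {80, 82} — both open, so U is clopen.
  U = {80, 82}, X ∖ U = {81} — both open, so U is clopen.
  U = {80, 81, 82}, X ∖ U = ∅ — both open, so U is clopen.
Nontrivial clopen(s) exist: e.g. {80, 82}. So (X, τ) is disconnected.
Compute connected components by grouping points that agree on all clopens:
  component: {81}
  component: {80, 82}


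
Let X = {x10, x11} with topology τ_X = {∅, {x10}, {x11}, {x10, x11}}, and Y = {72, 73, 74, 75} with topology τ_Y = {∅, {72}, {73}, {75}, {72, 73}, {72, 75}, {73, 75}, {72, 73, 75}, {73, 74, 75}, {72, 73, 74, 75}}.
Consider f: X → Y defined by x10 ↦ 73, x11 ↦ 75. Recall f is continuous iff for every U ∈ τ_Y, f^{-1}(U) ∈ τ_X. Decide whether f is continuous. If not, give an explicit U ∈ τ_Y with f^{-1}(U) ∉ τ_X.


f IS continuous.

Compute f^{-1}(U) for each U ∈ τ_Y:
  U = ∅: f^{-1}(U) = ∅ ∈ τ_X ✓.
  U = {72}: f^{-1}(U) = ∅ ∈ τ_X ✓.
  U = {73}: f^{-1}(U) = {x10} ∈ τ_X ✓.
  U = {75}: f^{-1}(U) = {x11} ∈ τ_X ✓.
  U = {72, 73}: f^{-1}(U) = {x10} ∈ τ_X ✓.
  U = {72, 75}: f^{-1}(U) = {x11} ∈ τ_X ✓.
  U = {73, 75}: f^{-1}(U) = {x10, x11} ∈ τ_X ✓.
  U = {72, 73, 75}: f^{-1}(U) = {x10, x11} ∈ τ_X ✓.
  U = {73, 74, 75}: f^{-1}(U) = {x10, x11} ∈ τ_X ✓.
  U = {72, 73, 74, 75}: f^{-1}(U) = {x10, x11} ∈ τ_X ✓.
Every preimage lies in τ_X, so f IS continuous.


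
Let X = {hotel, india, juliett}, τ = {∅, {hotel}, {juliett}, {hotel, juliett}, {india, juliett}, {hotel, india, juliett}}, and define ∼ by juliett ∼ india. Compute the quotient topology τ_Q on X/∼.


X/∼ = {[hotel], [india=juliett]}; |τ_Q| = 4.

Equivalence classes: [hotel], [india=juliett].
Quotient map π: X → X/∼ sends hotel ↦ [hotel], india ↦ [india=juliett], juliett ↦ [india=juliett].
For each subset V ⊆ X/∼, compute π^{-1}(V) ⊆ X and check whether π^{-1}(V) ∈ τ. V is open in τ_Q iff π^{-1}(V) ∈ τ.
  V = {}: π^{-1}(V) = ∅ ∈ τ ✓.
  V = {[hotel]}: π^{-1}(V) = {hotel} ∈ τ ✓.
  V = {[india=juliett]}: π^{-1}(V) = {india, juliett} ∈ τ ✓.
  V = {[hotel], [india=juliett]}: π^{-1}(V) = {hotel, india, juliett} ∈ τ ✓.
Open sets in the quotient: τ_Q = {{}, {[hotel]}, {[india=juliett]}, {[hotel], [india=juliett]}} (4 elements).
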